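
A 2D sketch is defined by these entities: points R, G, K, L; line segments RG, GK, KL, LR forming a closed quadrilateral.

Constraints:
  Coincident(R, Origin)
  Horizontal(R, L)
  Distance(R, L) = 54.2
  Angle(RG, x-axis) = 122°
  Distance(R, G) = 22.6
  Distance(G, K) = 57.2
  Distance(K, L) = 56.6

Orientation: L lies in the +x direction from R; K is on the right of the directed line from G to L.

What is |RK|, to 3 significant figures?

35.2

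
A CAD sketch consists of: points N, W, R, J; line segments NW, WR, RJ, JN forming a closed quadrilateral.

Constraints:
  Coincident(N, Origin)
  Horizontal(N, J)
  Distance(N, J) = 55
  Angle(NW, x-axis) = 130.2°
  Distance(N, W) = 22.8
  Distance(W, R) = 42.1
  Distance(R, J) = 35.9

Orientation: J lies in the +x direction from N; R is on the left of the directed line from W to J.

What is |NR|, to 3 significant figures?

35.2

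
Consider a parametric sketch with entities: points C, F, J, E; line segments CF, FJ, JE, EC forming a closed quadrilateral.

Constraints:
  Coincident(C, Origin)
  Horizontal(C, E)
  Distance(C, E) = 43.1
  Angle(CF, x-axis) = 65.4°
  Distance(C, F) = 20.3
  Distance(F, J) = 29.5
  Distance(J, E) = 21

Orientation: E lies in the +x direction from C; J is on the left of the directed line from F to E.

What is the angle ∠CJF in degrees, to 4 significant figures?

24.57°

C is at the origin; C and E share the same y with |CE| = 43.1 and E in +x, so E = (43.1, 0). CF runs at 65.4° with |CF| = 20.3, so F = (8.451, 18.46). J is determined by |FJ| = 29.5 and |JE| = 21.0 together: it lies at the intersection of circle(F, 29.5) and circle(E, 21.0). With |FE| = 39.26, the foot of the radical line on FE is 25.10 from F and the perpendicular offset is √(29.5² − 25.10²) = 15.51. Taking the left-of-FE solution: J = (37.89, 20.34).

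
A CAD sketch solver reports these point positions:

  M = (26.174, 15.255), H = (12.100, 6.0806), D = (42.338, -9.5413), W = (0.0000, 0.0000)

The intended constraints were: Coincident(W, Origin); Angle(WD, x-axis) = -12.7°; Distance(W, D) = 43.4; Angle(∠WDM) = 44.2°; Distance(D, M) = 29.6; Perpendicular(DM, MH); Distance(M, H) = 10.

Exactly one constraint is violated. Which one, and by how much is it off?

Distance(M, H) = 10 — off by 6.80.

W = (0.00, 0.00) ✓; WD at -12.70° ✓; |WD| = 43.40 ✓; ∠WDM = 44.20° ✓; |DM| = 29.60 ✓; ∠(DM, MH) = 90.00° ✓; |MH| = 16.80 ✗.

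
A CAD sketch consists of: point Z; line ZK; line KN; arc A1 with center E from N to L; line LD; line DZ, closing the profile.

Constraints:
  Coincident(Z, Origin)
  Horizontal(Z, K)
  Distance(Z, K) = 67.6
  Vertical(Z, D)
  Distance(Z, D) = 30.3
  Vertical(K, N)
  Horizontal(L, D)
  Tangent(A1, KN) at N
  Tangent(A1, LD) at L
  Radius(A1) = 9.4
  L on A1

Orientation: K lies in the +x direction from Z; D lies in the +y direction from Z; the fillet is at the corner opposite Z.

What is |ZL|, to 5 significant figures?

65.615

Z is at the origin; ZK is horizontal with |ZK| = 67.6 and K on the +x side, so K = (67.600, 0.0000). ZD is vertical with |ZD| = 30.3 and D on the +y side, so D = (0.0000, 30.300). The virtual corner opposite Z is at (67.600, 30.300). Tangency of A1 to KN means the radius EN is perpendicular to KN and tangency of A1 to LD means the radius EL is perpendicular to LD, with radius 9.4, so the center E sits 9.4 in from both sides at E = (58.200, 20.900). That places the tangent points at N = (67.600, 20.900) on KN and L = (58.200, 30.300) on LD. Then |ZL| = |L − Z| = 65.615.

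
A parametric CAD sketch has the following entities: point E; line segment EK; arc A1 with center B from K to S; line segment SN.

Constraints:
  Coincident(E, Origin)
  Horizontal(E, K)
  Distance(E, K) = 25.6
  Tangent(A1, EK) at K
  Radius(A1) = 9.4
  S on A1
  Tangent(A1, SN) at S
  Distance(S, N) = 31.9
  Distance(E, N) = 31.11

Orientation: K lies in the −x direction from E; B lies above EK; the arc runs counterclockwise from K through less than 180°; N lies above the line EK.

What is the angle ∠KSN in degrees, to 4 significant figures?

151.4°

Checks: |BS| = 9.400 ✓; ∠(BS, SN) = 90.00° ✓; |SN| = 31.90 ✓; |EN| = 31.11 ✓.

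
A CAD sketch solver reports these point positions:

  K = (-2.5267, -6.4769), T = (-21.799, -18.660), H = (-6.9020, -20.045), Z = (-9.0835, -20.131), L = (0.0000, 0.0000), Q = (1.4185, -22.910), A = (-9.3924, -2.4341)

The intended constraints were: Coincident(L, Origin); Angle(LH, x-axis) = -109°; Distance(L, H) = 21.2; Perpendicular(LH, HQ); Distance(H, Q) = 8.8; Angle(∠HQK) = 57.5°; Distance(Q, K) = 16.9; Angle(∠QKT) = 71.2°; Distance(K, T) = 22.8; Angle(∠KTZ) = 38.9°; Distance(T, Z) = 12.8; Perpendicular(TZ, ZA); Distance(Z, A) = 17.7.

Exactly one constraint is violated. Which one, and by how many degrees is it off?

Perpendicular(TZ, ZA) — off by 7.60°.

L = (0.00, 0.00) ✓; LH at -109.0° ✓; |LH| = 21.20 ✓; ∠(LH, HQ) = 90.00° ✓; |HQ| = 8.800 ✓; ∠HQK = 57.50° ✓; |QK| = 16.90 ✓; ∠QKT = 71.20° ✓; |KT| = 22.80 ✓; ∠KTZ = 38.90° ✓; |TZ| = 12.80 ✓; ∠(TZ, ZA) = 97.60° ✗; |ZA| = 17.70 ✓.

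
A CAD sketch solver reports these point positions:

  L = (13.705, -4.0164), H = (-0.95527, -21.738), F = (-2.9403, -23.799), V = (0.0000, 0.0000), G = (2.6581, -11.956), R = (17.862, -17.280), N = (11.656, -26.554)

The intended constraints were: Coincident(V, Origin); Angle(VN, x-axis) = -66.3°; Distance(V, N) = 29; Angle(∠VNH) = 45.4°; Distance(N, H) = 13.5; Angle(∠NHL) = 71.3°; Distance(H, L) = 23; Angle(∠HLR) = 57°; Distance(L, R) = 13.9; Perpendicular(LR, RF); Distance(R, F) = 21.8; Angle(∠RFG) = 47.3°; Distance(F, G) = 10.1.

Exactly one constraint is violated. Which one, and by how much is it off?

Distance(F, G) = 10.1 — off by 3.00.

V = (0.00, 0.00) ✓; VN at -66.30° ✓; |VN| = 29.00 ✓; ∠VNH = 45.40° ✓; |NH| = 13.50 ✓; ∠NHL = 71.30° ✓; |HL| = 23.00 ✓; ∠HLR = 57.00° ✓; |LR| = 13.90 ✓; ∠(LR, RF) = 90.00° ✓; |RF| = 21.80 ✓; ∠RFG = 47.30° ✓; |FG| = 13.10 ✗.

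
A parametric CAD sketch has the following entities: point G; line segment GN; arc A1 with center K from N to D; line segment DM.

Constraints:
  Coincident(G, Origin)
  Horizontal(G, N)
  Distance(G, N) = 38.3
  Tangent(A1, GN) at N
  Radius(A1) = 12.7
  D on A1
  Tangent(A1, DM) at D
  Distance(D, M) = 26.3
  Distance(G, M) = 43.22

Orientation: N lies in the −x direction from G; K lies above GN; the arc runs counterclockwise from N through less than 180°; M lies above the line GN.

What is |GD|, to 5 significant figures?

27.971

Checks: |GN| = 38.30 ✓; |KD| = 12.70 ✓; ∠(KD, DM) = 90.00° ✓; |DM| = 26.30 ✓; |GM| = 43.22 ✓.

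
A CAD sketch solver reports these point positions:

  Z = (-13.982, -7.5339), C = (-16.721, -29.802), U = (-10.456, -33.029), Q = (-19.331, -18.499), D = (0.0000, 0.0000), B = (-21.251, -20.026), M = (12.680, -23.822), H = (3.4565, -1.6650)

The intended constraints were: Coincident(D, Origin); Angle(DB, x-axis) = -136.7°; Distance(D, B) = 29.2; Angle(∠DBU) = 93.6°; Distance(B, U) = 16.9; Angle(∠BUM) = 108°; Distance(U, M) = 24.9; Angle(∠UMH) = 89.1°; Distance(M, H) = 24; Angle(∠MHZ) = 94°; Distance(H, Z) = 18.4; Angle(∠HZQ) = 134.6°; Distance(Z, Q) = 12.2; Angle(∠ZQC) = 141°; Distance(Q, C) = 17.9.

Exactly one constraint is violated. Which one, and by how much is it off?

Distance(Q, C) = 17.9 — off by 6.30.

D = (0.00, 0.00) ✓; DB at -136.7° ✓; |DB| = 29.20 ✓; ∠DBU = 93.60° ✓; |BU| = 16.90 ✓; ∠BUM = 108.0° ✓; |UM| = 24.90 ✓; ∠UMH = 89.10° ✓; |MH| = 24.00 ✓; ∠MHZ = 94.00° ✓; |HZ| = 18.40 ✓; ∠HZQ = 134.6° ✓; |ZQ| = 12.20 ✓; ∠ZQC = 141.0° ✓; |QC| = 11.60 ✗.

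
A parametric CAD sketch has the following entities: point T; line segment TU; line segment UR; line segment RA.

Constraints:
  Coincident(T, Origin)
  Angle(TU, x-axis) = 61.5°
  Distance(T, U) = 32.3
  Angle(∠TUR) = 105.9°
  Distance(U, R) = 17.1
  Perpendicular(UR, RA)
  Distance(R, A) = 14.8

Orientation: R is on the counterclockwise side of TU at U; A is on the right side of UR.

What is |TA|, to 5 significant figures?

52.696

T is at the origin; TU runs at 61.5° with length 32.3, so U = 32.3·(cos 61.5°, sin 61.5°) = (15.412, 28.386). ∠TUR = 105.9°, so UR runs at 61.5° + (180° − 105.9°) = 135.60° from the x-axis; with |UR| = 17.1, R = U + 17.1·(cos 135.60°, sin 135.60°) = (3.1947, 40.350). The perpendicularity gives RA at right angles to UR; with |RA| = 14.8 on the right of UR, A = R + 14.8·(0.69966, 0.71447) = (13.550, 50.924). Then |TA| = |A − T| = 52.696.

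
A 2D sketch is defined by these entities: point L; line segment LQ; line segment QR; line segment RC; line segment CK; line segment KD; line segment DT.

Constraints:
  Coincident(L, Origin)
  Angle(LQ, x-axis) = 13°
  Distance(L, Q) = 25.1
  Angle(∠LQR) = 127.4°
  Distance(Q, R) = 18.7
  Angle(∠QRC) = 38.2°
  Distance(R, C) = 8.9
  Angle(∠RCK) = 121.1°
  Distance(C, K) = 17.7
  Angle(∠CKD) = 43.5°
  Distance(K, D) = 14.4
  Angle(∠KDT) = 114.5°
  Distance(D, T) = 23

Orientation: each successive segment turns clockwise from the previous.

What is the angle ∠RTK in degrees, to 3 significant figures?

36.1°

L is at the origin; LQ runs at 13.0° with length 25.1, so Q = (24.5, 5.65). ∠LQR = 127.4° gives QR at -39.6° from the x-axis; with |QR| = 18.7, R = (38.9, -6.27). ∠QRC = 38.2° gives RC at 179° from the x-axis; with |RC| = 8.9, C = (30.0, -6.06). ∠RCK = 121.1° gives CK at 120° from the x-axis; with |CK| = 17.7, K = (21.2, 9.32). ∠CKD = 43.5° gives KD at -16.8° from the x-axis; with |KD| = 14.4, D = (35.0, 5.16). ∠KDT = 114.5° gives DT at -82.3° from the x-axis; with |DT| = 23.0, T = (38.1, -17.6). Then cos ∠RTK = TR·TK / (|TR||TK|), giving 36.1°.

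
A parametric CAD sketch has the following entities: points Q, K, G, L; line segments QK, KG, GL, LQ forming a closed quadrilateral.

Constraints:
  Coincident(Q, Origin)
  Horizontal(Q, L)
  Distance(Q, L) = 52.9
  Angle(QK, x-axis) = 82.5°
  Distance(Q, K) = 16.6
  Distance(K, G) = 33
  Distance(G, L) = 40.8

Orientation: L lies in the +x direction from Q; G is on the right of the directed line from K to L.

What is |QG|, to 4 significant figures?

20.31

Checks: |KG| = 33.00 ✓; |GL| = 40.80 ✓.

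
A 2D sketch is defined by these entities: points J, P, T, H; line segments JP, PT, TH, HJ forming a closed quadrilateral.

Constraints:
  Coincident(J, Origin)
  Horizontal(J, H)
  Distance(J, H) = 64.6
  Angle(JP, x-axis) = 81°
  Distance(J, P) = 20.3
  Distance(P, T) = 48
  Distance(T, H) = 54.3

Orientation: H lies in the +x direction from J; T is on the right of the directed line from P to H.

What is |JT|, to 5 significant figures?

30.965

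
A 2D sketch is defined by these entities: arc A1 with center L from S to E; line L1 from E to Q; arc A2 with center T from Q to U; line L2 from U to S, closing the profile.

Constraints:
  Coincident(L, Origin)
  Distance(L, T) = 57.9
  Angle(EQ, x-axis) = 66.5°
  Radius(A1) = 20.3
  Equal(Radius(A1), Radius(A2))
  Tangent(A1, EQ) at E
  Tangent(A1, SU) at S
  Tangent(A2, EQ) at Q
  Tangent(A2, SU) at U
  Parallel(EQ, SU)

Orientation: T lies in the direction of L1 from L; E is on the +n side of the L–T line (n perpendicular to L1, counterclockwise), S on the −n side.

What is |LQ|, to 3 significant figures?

61.4

Tangency of A1 to both parallel lines with radius 20.3 puts E and S at L ± 20.3·n: E = (-18.6, 8.09), S = (18.6, -8.09). Equal radii place Q and U the same way about T: Q = T + 20.3·n = (4.47, 61.2), U = T − 20.3·n = (41.7, 45.0). Then |LQ| = |Q − L| = 61.4.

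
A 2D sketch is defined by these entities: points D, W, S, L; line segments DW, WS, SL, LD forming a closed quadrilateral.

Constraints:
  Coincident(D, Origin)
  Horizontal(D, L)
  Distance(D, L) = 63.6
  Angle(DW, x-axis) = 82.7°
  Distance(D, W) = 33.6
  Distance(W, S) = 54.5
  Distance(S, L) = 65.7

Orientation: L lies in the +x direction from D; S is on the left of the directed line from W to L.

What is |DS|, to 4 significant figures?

80.84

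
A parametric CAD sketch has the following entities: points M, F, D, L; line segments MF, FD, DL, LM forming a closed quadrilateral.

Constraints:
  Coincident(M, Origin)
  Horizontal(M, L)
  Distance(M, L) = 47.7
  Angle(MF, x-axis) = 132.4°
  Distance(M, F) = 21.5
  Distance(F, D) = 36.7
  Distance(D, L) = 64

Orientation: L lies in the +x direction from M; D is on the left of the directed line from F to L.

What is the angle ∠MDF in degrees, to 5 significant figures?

25.758°

M is at the origin; ML is horizontal with |ML| = 47.7 and L in +x, so L = (47.7, 0). MF runs at 132.4° with |MF| = 21.5, so F = (-14.498, 15.877). D is determined by |FD| = 36.7 and |DL| = 64.0 together: it lies at the intersection of circle(F, 36.7) and circle(L, 64.0). With |FL| = 64.192, the foot of the radical line on FL is 10.683 from F and the perpendicular offset is √(36.7² − 10.683²) = 35.111. Taking the left-of-FL solution: D = (4.5374, 47.255).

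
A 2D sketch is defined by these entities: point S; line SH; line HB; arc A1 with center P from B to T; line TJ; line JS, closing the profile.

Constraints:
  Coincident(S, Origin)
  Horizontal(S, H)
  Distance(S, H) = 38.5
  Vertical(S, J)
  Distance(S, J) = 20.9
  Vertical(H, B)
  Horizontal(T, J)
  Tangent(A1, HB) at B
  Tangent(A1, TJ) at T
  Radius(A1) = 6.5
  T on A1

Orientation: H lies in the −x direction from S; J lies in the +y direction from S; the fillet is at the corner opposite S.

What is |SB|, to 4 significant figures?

41.10

S is at the origin; SH is horizontal with |SH| = 38.5 and H on the −x side, so H = (-38.50, 0.000). S and J share the same x with |SJ| = 20.9 and J on the +y side, so J = (0.000, 20.90). The virtual corner opposite S is at (-38.50, 20.90). The tangent condition forces PB to be normal to HB and the tangent condition forces PT to be normal to TJ, with radius 6.5, so the center P sits 6.5 in from both sides at P = (-32.00, 14.40). That places the tangent points at B = (-38.50, 14.40) on HB and T = (-32.00, 20.90) on TJ. Then |SB| = |B − S| = 41.10.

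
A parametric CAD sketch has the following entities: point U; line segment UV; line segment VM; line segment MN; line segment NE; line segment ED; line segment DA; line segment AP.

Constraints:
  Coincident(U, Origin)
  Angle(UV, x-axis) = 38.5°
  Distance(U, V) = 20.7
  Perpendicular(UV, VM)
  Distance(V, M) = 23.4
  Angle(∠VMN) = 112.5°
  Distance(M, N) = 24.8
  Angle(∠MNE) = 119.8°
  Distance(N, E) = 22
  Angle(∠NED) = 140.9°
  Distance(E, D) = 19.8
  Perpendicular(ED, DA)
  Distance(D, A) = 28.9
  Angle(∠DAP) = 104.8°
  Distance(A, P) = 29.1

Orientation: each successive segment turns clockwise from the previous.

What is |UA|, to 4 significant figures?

7.578

U is at the origin; UV runs at 38.5° with length 20.7, so V = (16.20, 12.89). UV is perpendicular to VM, so VM runs at -51.50°; with |VM| = 23.4, M = (30.77, -5.427). ∠VMN = 112.5° gives MN at -119.0° from the x-axis; with |MN| = 24.8, N = (18.74, -27.12). ∠MNE = 119.8° gives NE at -179.2° from the x-axis; with |NE| = 22.0, E = (-3.254, -27.42). ∠NED = 140.9° gives ED at 141.7° from the x-axis; with |ED| = 19.8, D = (-18.79, -15.15). ED is perpendicular to DA, so DA runs at 51.70°; with |DA| = 28.9, A = (-0.8813, 7.527). Then |UA| = |A − U| = 7.578.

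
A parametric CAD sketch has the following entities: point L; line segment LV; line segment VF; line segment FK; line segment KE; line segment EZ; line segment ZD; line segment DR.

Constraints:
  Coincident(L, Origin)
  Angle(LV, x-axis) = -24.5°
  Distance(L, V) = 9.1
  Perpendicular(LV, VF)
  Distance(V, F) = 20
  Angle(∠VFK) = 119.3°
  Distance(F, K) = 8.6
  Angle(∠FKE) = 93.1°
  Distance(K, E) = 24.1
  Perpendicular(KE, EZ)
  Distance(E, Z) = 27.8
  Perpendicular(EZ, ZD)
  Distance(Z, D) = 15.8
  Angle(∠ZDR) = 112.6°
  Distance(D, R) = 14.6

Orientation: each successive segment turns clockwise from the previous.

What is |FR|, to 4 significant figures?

6.544

EZ is perpendicular to ZD, so ZD runs at -82.10°; with |ZD| = 15.8, D = (17.81, -10.65). ∠ZDR = 112.6° gives DR at -149.5° from the x-axis; with |DR| = 14.6, R = (5.233, -18.06). Then |FR| = |R − F| = 6.544.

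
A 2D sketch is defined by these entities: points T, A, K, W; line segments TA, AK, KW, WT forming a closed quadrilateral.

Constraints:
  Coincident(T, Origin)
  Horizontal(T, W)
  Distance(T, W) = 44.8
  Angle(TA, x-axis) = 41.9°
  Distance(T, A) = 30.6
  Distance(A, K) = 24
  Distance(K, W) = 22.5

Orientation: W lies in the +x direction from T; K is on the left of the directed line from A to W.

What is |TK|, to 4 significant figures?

51.80

T is at the origin; T and W share the same y with |TW| = 44.8 and W in +x, so W = (44.8, 0). TA runs at 41.9° with |TA| = 30.6, so A = (22.78, 20.44). K is determined by |AK| = 24.0 and |KW| = 22.5 together: it lies at the intersection of circle(A, 24.0) and circle(W, 22.5). With |AW| = 30.04, the foot of the radical line on AW is 16.18 from A and the perpendicular offset is √(24.0² − 16.18²) = 17.72. Taking the left-of-AW solution: K = (46.69, 22.42).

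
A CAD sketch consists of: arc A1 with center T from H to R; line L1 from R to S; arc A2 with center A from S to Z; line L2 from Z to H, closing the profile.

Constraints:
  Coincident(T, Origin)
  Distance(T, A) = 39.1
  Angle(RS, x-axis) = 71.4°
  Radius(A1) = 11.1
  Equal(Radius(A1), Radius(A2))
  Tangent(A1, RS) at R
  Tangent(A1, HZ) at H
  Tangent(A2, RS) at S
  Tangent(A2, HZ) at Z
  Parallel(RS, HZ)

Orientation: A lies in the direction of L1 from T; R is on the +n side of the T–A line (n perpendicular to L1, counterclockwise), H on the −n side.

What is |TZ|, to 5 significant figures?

40.645

The slot axis is L1's direction at 71.4°, so u = (cos 71.4°, sin 71.4°) = (0.31896, 0.94777) and n = (−sin 71.4°, cos 71.4°) = (-0.94777, 0.31896). T is at the origin and A lies 39.1 along u from T, so A = 39.1·u = (12.471, 37.058). Tangency of A1 to both parallel lines with radius 11.1 puts R and H at T ± 11.1·n: R = (-10.520, 3.5404), H = (10.520, -3.5404). Equal radii place S and Z the same way about A: S = A + 11.1·n = (1.9511, 40.598), Z = A − 11.1·n = (22.992, 33.517). Then |TZ| = |Z − T| = 40.645.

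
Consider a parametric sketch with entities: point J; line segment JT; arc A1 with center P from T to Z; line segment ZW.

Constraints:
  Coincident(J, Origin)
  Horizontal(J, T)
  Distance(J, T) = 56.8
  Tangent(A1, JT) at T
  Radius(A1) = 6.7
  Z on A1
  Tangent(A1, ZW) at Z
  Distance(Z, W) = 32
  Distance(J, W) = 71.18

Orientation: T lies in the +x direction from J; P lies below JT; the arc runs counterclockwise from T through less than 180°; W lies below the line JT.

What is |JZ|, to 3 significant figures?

51.1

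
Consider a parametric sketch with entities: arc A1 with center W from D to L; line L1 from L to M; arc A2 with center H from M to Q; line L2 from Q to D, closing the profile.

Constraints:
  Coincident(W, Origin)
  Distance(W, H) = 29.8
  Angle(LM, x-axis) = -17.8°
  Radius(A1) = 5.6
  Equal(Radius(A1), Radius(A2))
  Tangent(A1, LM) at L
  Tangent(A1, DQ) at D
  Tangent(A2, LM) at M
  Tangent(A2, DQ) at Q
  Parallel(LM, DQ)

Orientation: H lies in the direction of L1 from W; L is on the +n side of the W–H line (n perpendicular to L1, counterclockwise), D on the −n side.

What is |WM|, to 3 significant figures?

30.3

The slot axis is L1's direction at -17.8°, so u = (cos -17.8°, sin -17.8°) = (0.952, -0.306) and n = (−sin -17.8°, cos -17.8°) = (0.306, 0.952). W is at the origin and H lies 29.8 along u from W, so H = 29.8·u = (28.4, -9.11). Tangency of A1 to both parallel lines with radius 5.6 puts L and D at W ± 5.6·n: L = (1.71, 5.33), D = (-1.71, -5.33). Equal radii place M and Q the same way about H: M = H + 5.6·n = (30.1, -3.78), Q = H − 5.6·n = (26.7, -14.4). Then |WM| = |M − W| = 30.3.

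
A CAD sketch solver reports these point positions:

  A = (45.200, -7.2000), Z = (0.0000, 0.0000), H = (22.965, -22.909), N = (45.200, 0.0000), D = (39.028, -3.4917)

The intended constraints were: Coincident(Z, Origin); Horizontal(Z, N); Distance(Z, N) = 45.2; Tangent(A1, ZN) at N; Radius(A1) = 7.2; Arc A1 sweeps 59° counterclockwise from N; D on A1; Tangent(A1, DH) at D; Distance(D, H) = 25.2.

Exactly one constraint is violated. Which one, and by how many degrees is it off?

Tangent(A1, DH) at D — off by 8.60°.

Z = (0.00, 0.00) ✓; Z.y = 0.00, N.y = 0.00 ✓; |ZN| = 45.20 ✓; ∠(AN, NZ) = 90.00° ✓; |AN| = 7.200 ✓; bearing(A→D) − bearing(A→N) = 59.00° ✓; |AD| = 7.200 ✓; ∠(AD, DH) = 98.60° ✗; |DH| = 25.20 ✓.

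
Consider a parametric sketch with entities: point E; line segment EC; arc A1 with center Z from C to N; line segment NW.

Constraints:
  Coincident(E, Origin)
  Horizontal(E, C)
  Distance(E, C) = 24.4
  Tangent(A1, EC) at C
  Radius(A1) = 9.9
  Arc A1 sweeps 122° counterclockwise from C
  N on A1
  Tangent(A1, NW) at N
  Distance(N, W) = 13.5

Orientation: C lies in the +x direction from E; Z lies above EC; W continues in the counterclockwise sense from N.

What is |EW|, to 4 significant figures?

36.94

E is at the origin; E and C share the same y with |EC| = 24.4 and C on the +x side, so C = (24.40, 0.000). Tangency of A1 to EC means the radius ZC is perpendicular to EC, so Z = C + (0, 9.9) = (24.40, 9.900). On A1, C sits at bearing -90° from Z; a 122° counterclockwise sweep puts N at bearing 32°, so N = Z + 9.9·(cos 32°, sin 32°) = (32.80, 15.15). The tangent condition forces ZN to be normal to NW, so NW runs along (−sin 32°, cos 32°); with |NW| = 13.5, W = (25.64, 26.59). Then |EW| = |W − E| = 36.94.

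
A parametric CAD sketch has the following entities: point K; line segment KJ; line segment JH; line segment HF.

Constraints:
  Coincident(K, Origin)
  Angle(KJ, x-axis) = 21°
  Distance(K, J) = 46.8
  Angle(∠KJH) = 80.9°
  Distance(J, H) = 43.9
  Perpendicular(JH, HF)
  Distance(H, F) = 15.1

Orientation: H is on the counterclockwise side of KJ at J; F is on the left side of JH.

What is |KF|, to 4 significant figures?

47.96

K is at the origin; KJ runs at 21.0° with length 46.8, so J = 46.8·(cos 21.0°, sin 21.0°) = (43.69, 16.77). ∠KJH = 80.9°, so JH runs at 21.0° + (180° − 80.9°) = 120.1° from the x-axis; with |JH| = 43.9, H = J + 43.9·(cos 120.1°, sin 120.1°) = (21.68, 54.75). JH is perpendicular to HF; with |HF| = 15.1 on the left of JH, F = H + 15.1·(-0.8652, -0.5015) = (8.611, 47.18). Then |KF| = |F − K| = 47.96.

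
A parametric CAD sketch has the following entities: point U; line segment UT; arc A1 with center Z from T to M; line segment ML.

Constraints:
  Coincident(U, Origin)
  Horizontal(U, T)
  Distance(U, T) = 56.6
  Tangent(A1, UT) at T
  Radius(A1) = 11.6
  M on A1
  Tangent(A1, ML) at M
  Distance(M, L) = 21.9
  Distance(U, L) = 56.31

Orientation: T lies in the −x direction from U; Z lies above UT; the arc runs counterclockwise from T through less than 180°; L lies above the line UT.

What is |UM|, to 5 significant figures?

46.496

U is at the origin; U and T share the same y with |UT| = 56.6 and T on the −x side, so T = (-56.600, 0.0000). A1 meets UT tangentially, so ZT is at right angles to UT, so Z = T + (0, 11.6) = (-56.600, 11.600). Since ZM ⟂ ML (tangency), |ZL| = √(11.6² + 21.9²) = 24.782 regardless of where M sits on A1. So L lies on both circle(U, 56.31) and circle(Z, 24.782); the above-UT intersection is L = (-45.188, 33.599). M is the foot of the tangent from L: M = (-45.000, 11.699).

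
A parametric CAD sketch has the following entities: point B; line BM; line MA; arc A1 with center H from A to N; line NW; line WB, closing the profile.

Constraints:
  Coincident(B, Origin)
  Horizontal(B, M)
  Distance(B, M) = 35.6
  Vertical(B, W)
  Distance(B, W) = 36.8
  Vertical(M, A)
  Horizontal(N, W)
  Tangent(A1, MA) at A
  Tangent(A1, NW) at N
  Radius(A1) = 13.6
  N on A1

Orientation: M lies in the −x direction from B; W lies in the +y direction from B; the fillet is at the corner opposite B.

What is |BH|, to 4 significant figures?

31.97

B and W share the same x with |BW| = 36.8 and W on the +y side, so W = (0.000, 36.80). The virtual corner opposite B is at (-35.60, 36.80). Since A1 is tangent to MA there, HA ⟂ MA and A1 meets NW tangentially, so HN is at right angles to NW, with radius 13.6, so the center H sits 13.6 in from both sides at H = (-22.00, 23.20). Then |BH| = |H − B| = 31.97.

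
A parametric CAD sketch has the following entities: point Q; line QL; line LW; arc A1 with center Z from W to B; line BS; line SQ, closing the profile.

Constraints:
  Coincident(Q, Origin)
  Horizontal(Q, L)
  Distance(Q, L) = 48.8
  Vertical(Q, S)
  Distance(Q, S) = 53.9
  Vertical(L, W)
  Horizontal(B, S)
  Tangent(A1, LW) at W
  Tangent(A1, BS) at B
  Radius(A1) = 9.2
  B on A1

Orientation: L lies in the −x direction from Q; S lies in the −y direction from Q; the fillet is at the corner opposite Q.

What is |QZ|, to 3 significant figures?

59.7

Q and S share the same x with |QS| = 53.9 and S on the −y side, so S = (0.00, -53.9). The virtual corner opposite Q is at (-48.8, -53.9). Tangency of A1 to LW means the radius ZW is perpendicular to LW and the tangent condition forces ZB to be normal to BS, with radius 9.2, so the center Z sits 9.2 in from both sides at Z = (-39.6, -44.7). Then |QZ| = |Z − Q| = 59.7.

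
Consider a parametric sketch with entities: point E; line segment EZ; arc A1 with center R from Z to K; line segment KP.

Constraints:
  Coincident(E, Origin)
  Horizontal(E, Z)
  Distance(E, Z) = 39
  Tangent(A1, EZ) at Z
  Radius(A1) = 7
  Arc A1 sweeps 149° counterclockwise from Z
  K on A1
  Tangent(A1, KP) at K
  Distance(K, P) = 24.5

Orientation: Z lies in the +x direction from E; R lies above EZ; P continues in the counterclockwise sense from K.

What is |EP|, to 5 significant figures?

33.512

On A1, Z sits at bearing -90° from R; a 149° counterclockwise sweep puts K at bearing 59°, so K = R + 7.0·(cos 59°, sin 59°) = (42.605, 13.000). Tangency of A1 to KP means the radius RK is perpendicular to KP, so KP runs along (−sin 59°, cos 59°); with |KP| = 24.5, P = (21.605, 25.619). Then |EP| = |P − E| = 33.512.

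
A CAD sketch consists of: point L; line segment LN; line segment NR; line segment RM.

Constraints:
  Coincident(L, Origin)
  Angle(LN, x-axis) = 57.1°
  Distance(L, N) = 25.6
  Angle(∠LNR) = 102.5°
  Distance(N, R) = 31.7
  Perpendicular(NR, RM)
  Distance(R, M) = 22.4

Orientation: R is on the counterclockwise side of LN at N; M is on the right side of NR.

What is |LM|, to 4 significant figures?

60.27

L is at the origin; LN runs at 57.1° with length 25.6, so N = 25.6·(cos 57.1°, sin 57.1°) = (13.91, 21.49). ∠LNR = 102.5°, so NR runs at 57.1° + (180° − 102.5°) = 134.6° from the x-axis; with |NR| = 31.7, R = N + 31.7·(cos 134.6°, sin 134.6°) = (-8.353, 44.07). The perpendicularity gives RM at right angles to NR; with |RM| = 22.4 on the right of NR, M = R + 22.4·(0.7120, 0.7022) = (7.596, 59.79). Then |LM| = |M − L| = 60.27.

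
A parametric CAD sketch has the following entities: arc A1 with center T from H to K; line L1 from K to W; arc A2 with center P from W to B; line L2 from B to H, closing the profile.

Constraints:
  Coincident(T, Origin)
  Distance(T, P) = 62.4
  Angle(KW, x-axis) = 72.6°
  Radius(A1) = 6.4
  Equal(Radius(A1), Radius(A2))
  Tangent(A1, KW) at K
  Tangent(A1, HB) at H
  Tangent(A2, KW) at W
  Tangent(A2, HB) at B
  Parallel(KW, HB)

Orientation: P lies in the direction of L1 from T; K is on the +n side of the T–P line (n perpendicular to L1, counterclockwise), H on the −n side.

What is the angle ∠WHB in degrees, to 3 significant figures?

11.6°

The slot axis is L1's direction at 72.6°, so u = (cos 72.6°, sin 72.6°) = (0.299, 0.954) and n = (−sin 72.6°, cos 72.6°) = (-0.954, 0.299). T is at the origin and P lies 62.4 along u from T, so P = 62.4·u = (18.7, 59.5). Tangency of A1 to both parallel lines with radius 6.4 puts K and H at T ± 6.4·n: K = (-6.11, 1.91), H = (6.11, -1.91). Equal radii place W and B the same way about P: W = P + 6.4·n = (12.6, 61.5), B = P − 6.4·n = (24.8, 57.6). Then cos ∠WHB = HW·HB / (|HW||HB|), giving 11.6°.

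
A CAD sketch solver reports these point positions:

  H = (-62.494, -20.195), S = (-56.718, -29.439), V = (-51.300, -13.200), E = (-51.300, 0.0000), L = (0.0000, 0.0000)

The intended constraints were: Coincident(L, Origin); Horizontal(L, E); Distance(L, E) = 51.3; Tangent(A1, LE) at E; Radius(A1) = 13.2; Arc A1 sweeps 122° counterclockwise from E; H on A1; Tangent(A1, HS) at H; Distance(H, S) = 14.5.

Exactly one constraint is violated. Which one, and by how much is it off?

Distance(H, S) = 14.5 — off by 3.60.

L = (0.00, 0.00) ✓; L.y = 0.00, E.y = 0.00 ✓; |LE| = 51.30 ✓; ∠(VE, EL) = 90.00° ✓; |VE| = 13.20 ✓; bearing(V→H) − bearing(V→E) = 122.0° ✓; |VH| = 13.20 ✓; ∠(VH, HS) = 90.00° ✓; |HS| = 10.90 ✗.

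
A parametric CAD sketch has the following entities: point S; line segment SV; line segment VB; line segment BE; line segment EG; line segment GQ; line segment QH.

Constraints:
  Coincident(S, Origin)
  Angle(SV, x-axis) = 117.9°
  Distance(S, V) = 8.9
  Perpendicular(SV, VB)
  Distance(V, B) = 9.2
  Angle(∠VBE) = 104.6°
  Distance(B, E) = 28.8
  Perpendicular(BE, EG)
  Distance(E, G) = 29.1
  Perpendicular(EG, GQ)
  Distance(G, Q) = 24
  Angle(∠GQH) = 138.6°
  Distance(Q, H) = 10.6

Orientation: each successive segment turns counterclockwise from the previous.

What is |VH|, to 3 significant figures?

13.2

S is at the origin; SV runs at 117.9° with length 8.9, so V = (-4.16, 7.87). The perpendicularity gives VB at right angles to SV, so VB runs at -152°; with |VB| = 9.2, B = (-12.3, 3.56). ∠VBE = 104.6° gives BE at -76.7° from the x-axis; with |BE| = 28.8, E = (-5.67, -24.5). The perpendicularity gives EG at right angles to BE, so EG runs at 13.3°; with |EG| = 29.1, G = (22.6, -17.8). EG ⟂ GQ, so GQ runs at 103°; with |GQ| = 24.0, Q = (17.1, 5.58). ∠GQH = 138.6° gives QH at 145° from the x-axis; with |QH| = 10.6, H = (8.48, 11.7). Then |VH| = |H − V| = 13.2.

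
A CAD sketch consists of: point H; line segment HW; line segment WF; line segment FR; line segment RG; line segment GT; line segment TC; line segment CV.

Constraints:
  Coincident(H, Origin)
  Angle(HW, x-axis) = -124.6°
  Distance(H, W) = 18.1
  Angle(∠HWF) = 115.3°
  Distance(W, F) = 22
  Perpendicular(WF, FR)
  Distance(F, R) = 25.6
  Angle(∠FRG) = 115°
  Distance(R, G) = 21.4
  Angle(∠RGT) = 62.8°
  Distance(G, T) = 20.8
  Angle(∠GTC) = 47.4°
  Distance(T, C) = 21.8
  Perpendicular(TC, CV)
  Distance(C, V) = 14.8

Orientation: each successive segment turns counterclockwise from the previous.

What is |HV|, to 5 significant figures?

28.414

H is at the origin; HW runs at -124.6° with length 18.1, so W = (-10.278, -14.899). ∠HWF = 115.3° gives WF at -59.900° from the x-axis; with |WF| = 22.0, F = (0.75526, -33.932). WF ⟂ FR, so FR runs at 30.100°; with |FR| = 25.6, R = (22.903, -21.093). ∠FRG = 115.0° gives RG at 95.100° from the x-axis; with |RG| = 21.4, G = (21.001, 0.22185). ∠RGT = 62.8° gives GT at -147.70° from the x-axis; with |GT| = 20.8, T = (3.4194, -10.893). ∠GTC = 47.4° gives TC at -15.100° from the x-axis; with |TC| = 21.8, C = (24.467, -16.572). The perpendicularity gives CV at right angles to TC, so CV runs at 74.900°; with |CV| = 14.8, V = (28.322, -2.2827). Then |HV| = |V − H| = 28.414.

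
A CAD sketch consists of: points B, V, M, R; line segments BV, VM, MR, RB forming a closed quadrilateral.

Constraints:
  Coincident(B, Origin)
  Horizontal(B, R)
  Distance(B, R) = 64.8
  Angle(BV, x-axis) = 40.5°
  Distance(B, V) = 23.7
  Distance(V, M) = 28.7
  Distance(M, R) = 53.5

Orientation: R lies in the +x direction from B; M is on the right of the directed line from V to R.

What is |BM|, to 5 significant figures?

18.176

Checks: |VM| = 28.70 ✓; |MR| = 53.50 ✓.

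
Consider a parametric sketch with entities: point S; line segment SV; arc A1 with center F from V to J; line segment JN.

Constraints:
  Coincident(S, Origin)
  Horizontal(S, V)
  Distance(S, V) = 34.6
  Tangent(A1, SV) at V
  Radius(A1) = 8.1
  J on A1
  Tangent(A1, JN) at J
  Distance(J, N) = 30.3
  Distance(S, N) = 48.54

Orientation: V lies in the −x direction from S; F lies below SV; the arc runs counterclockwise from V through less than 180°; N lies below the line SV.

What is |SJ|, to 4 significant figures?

43.49

S is at the origin; SV is horizontal with |SV| = 34.6 and V on the −x side, so V = (-34.60, 0.000). The tangent condition forces FV to be normal to SV, so F = V + (0, -8.1) = (-34.60, -8.100). Since FJ ⟂ JN (tangency), |FN| = √(8.1² + 30.3²) = 31.36 regardless of where J sits on A1. So N lies on both circle(S, 48.54) and circle(F, 31.36); the below-SV intersection is N = (-28.96, -38.95). J is the foot of the tangent from N: J = (-41.92, -11.56).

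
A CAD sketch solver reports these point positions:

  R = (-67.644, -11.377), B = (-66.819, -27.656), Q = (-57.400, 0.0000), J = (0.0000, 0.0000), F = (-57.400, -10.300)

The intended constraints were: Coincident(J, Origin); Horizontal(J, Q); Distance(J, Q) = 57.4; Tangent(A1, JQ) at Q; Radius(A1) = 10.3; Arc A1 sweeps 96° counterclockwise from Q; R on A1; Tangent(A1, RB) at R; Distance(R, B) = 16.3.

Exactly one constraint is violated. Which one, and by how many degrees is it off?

Tangent(A1, RB) at R — off by 3.10°.

J = (0.00, 0.00) ✓; J.y = 0.00, Q.y = 0.00 ✓; |JQ| = 57.40 ✓; ∠(FQ, QJ) = 90.00° ✓; |FQ| = 10.30 ✓; bearing(F→R) − bearing(F→Q) = 96.00° ✓; |FR| = 10.30 ✓; ∠(FR, RB) = 93.10° ✗; |RB| = 16.30 ✓.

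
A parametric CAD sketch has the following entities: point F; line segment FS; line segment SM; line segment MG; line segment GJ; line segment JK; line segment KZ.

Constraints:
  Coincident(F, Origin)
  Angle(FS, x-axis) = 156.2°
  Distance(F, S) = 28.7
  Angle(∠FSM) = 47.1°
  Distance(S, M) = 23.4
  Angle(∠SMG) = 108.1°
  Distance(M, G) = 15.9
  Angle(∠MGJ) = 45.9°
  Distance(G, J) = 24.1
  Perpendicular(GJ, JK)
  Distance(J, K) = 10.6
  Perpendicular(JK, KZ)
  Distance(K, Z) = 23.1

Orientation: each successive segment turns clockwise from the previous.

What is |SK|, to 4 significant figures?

12.37

F is at the origin; FS runs at 156.2° with length 28.7, so S = (-26.26, 11.58). ∠FSM = 47.1° gives SM at 23.30° from the x-axis; with |SM| = 23.4, M = (-4.768, 20.84). ∠SMG = 108.1° gives MG at -48.60° from the x-axis; with |MG| = 15.9, G = (5.747, 8.911). ∠MGJ = 45.9° gives GJ at 177.3° from the x-axis; with |GJ| = 24.1, J = (-18.33, 10.05). The perpendicularity gives JK at right angles to GJ, so JK runs at 87.30°; with |JK| = 10.6, K = (-17.83, 20.63). Then |SK| = |K − S| = 12.37.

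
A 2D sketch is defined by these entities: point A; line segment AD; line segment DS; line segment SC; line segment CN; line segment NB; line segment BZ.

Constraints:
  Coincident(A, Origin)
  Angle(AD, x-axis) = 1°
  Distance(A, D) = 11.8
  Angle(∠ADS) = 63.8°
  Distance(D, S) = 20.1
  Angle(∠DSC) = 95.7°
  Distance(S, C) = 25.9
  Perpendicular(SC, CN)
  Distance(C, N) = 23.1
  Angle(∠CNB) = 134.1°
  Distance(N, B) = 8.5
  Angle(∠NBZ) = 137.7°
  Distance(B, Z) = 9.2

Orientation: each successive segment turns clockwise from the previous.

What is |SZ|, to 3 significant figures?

31.2

∠CNB = 134.1° gives NB at 24.6° from the x-axis; with |NB| = 8.5, B = (-5.73, 16.0). ∠NBZ = 137.7° gives BZ at -17.7° from the x-axis; with |BZ| = 9.2, Z = (3.03, 13.2). Then |SZ| = |Z − S| = 31.2.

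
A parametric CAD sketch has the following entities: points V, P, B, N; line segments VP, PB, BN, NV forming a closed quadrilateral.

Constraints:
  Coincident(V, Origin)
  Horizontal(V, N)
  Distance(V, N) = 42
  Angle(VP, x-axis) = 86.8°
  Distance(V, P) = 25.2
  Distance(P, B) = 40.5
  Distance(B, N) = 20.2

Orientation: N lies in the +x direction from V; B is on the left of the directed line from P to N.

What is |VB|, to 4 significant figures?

46.24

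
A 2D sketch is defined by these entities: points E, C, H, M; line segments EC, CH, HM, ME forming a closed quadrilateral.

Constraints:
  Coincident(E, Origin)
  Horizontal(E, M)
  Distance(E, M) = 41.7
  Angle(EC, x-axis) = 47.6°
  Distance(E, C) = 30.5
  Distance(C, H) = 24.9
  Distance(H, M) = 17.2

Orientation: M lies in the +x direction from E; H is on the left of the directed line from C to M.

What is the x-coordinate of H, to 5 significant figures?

44.826

Checks: E.y = 0.00, M.y = 0.00 ✓; |CH| = 24.90 ✓; |HM| = 17.20 ✓.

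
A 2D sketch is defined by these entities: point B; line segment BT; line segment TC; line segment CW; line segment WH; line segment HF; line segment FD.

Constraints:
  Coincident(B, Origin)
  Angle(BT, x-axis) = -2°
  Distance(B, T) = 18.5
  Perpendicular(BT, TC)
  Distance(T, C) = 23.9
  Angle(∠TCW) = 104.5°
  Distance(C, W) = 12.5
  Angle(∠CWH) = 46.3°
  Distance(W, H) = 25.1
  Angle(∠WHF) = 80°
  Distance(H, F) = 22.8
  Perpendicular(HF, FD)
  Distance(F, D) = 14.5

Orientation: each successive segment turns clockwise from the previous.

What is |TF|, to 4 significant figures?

26.43

B is at the origin; BT runs at -2.0° with length 18.5, so T = (18.49, -0.6456). BT ⟂ TC, so TC runs at -92.00°; with |TC| = 23.9, C = (17.65, -24.53). ∠TCW = 104.5° gives CW at -167.5° from the x-axis; with |CW| = 12.5, W = (5.451, -27.24). ∠CWH = 46.3° gives WH at 58.80° from the x-axis; with |WH| = 25.1, H = (18.45, -5.767). ∠WHF = 80.0° gives HF at -41.20° from the x-axis; with |HF| = 22.8, F = (35.61, -20.79). Then |TF| = |F − T| = 26.43.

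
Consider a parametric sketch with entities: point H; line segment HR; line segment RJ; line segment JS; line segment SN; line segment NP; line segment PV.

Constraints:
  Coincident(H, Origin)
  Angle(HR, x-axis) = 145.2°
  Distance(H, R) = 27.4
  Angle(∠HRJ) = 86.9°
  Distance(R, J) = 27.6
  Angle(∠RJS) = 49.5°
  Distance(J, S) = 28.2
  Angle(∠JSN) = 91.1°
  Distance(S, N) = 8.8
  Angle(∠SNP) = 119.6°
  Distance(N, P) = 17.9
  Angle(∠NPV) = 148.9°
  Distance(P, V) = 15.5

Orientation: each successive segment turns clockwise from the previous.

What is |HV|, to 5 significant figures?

43.254

H is at the origin; HR runs at 145.2° with length 27.4, so R = (-22.499, 15.638). ∠HRJ = 86.9° gives RJ at 52.100° from the x-axis; with |RJ| = 27.6, J = (-5.5452, 37.416). ∠RJS = 49.5° gives JS at -78.400° from the x-axis; with |JS| = 28.2, S = (0.12518, 9.7923). ∠JSN = 91.1° gives SN at -167.30° from the x-axis; with |SN| = 8.8, N = (-8.4595, 7.8576). ∠SNP = 119.6° gives NP at 132.30° from the x-axis; with |NP| = 17.9, P = (-20.506, 21.097). ∠NPV = 148.9° gives PV at 101.20° from the x-axis; with |PV| = 15.5, V = (-23.517, 36.302). Then |HV| = |V − H| = 43.254.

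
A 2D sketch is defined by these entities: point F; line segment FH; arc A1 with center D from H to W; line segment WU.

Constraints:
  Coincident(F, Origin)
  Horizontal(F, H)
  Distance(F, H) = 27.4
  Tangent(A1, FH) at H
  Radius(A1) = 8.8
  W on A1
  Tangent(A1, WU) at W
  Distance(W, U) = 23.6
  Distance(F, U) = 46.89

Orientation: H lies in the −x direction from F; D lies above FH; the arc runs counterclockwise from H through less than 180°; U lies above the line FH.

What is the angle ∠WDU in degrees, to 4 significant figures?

69.55°

F is at the origin; F and H share the same y with |FH| = 27.4 and H on the −x side, so H = (-27.40, 0.000). Tangency of A1 to FH means the radius DH is perpendicular to FH, so D = H + (0, 8.8) = (-27.40, 8.800). Since DW ⟂ WU (tangency), |DU| = √(8.8² + 23.6²) = 25.19 regardless of where W sits on A1. So U lies on both circle(F, 46.89) and circle(D, 25.19); the above-FH intersection is U = (-32.94, 33.37). W is the foot of the tangent from U: W = (-20.03, 13.61).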